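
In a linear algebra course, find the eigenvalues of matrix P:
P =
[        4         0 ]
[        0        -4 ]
λ = -4, 4

Solve det(P - λI) = 0. For a 2×2 matrix the characteristic equation is λ² - (trace)λ + det = 0.
trace(P) = a + d = 4 - 4 = 0.
det(P) = a*d - b*c = (4)*(-4) - (0)*(0) = -16 - 0 = -16.
Characteristic equation: λ² - (0)λ + (-16) = 0.
Discriminant = (0)² - 4*(-16) = 0 + 64 = 64.
λ = (0 ± √64) / 2 = (0 ± 8) / 2 = -4, 4.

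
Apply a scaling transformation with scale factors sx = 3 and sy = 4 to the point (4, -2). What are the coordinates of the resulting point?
(12, -8)

Scaling matrix:
[[3, 0], [0, 4]]
Result: (4 × 3, -2 × 4) = (12, -8)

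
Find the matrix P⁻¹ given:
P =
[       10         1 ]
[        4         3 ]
det(P) = 26
P⁻¹ =
[     3/26     -1/26 ]
[    -2/13      5/13 ]

For a 2×2 matrix P = [[a, b], [c, d]] with det(P) ≠ 0, P⁻¹ = (1/det(P)) * [[d, -b], [-c, a]].
det(P) = (10)*(3) - (1)*(4) = 30 - 4 = 26.
P⁻¹ = (1/26) * [[3, -1], [-4, 10]].
Dividing each entry by 26 and reducing:
P⁻¹ =
[     3/26     -1/26 ]
[    -2/13      5/13 ]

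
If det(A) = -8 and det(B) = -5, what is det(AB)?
40

Use the multiplicative property of determinants: det(AB) = det(A)*det(B).
det(AB) = (-8)*(-5) = 40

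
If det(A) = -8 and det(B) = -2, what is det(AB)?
16

Use the multiplicative property of determinants: det(AB) = det(A)*det(B).
det(AB) = (-8)*(-2) = 16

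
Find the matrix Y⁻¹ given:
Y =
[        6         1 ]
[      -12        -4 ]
det(Y) = -12
Y⁻¹ =
[      1/3      1/12 ]
[       -1      -1/2 ]

For a 2×2 matrix Y = [[a, b], [c, d]] with det(Y) ≠ 0, Y⁻¹ = (1/det(Y)) * [[d, -b], [-c, a]].
det(Y) = (6)*(-4) - (1)*(-12) = -24 + 12 = -12.
Y⁻¹ = (1/-12) * [[-4, -1], [12, 6]].
Dividing each entry by -12 and reducing:
Y⁻¹ =
[      1/3      1/12 ]
[       -1      -1/2 ]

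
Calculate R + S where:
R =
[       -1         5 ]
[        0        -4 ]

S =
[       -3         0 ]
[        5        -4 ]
R + S =
[       -4         5 ]
[        5        -8 ]

Matrix addition is elementwise: (R+S)[i][j] = R[i][j] + S[i][j].
  (R+S)[0][0] = (-1) + (-3) = -4
  (R+S)[0][1] = (5) + (0) = 5
  (R+S)[1][0] = (0) + (5) = 5
  (R+S)[1][1] = (-4) + (-4) = -8
R + S =
[       -4         5 ]
[        5        -8 ]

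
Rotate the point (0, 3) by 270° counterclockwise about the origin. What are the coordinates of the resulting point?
(3, 0)

Rotation matrix R(θ) = [[cos θ, -sin θ], [sin θ, cos θ]]; for θ = 270°:
R = [[0, 1], [-1, 0]]
Result: R × [0, 3]ᵀ = [0·0 + (1)·3, -1·0 + (0)·3]ᵀ = (3, 0)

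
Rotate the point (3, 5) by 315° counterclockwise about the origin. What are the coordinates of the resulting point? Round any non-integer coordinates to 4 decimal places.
(5.6569, 1.4142)

Rotation matrix R(θ) = [[cos θ, -sin θ], [sin θ, cos θ]]; for θ = 315°:
R = [[√2/2, √2/2], [-√2/2, √2/2]]
Result: R × [3, 5]ᵀ = [√2/2·3 + (√2/2)·5, -√2/2·3 + (√2/2)·5]ᵀ = (5.6569, 1.4142)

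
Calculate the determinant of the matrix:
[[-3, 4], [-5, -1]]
23

For a 2×2 matrix [[a, b], [c, d]], det = ad - bc
det = (-3)(-1) - (4)(-5) = 3 - -20 = 23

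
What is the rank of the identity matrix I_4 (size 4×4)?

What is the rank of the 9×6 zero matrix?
rank(I_4) = 4, rank(0) = 0

The identity I_4 has 4 columns that are the standard basis vectors e_1, …, e_4. These are linearly independent, so all 4 columns are pivots and rank(I_4) = 4.
The 9×6 zero matrix has every entry zero, so every row is the zero row and there are no pivots; rank(0) = 0.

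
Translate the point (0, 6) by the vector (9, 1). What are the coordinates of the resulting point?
(9, 7)

Translation by (9, 1):
x' = 0 + 9 = 9
y' = 6 + 1 = 7
Homogeneous matrix: [[1, 0, 9], [0, 1, 1], [0, 0, 1]]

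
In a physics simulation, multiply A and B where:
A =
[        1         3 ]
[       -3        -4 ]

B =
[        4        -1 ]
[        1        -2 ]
AB =
[        7        -7 ]
[      -16        11 ]

Matrix multiplication: (AB)[i][j] = sum over k of A[i][k] * B[k][j].
  (AB)[0][0] = (1)*(4) + (3)*(1) = 7
  (AB)[0][1] = (1)*(-1) + (3)*(-2) = -7
  (AB)[1][0] = (-3)*(4) + (-4)*(1) = -16
  (AB)[1][1] = (-3)*(-1) + (-4)*(-2) = 11
AB =
[        7        -7 ]
[      -16        11 ]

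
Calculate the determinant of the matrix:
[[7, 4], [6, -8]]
-80

For a 2×2 matrix [[a, b], [c, d]], det = ad - bc
det = (7)(-8) - (4)(6) = -56 - 24 = -80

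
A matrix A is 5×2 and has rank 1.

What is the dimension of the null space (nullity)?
1

The rank-nullity theorem for an m×n matrix states:
rank(A) + nullity(A) = n (the number of columns).
Here n = 2 and rank(A) = 1, so nullity(A) = 2 - 1 = 1.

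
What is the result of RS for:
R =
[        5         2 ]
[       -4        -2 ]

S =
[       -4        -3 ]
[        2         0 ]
RS =
[      -16       -15 ]
[       12        12 ]

Matrix multiplication: (RS)[i][j] = sum over k of R[i][k] * S[k][j].
  (RS)[0][0] = (5)*(-4) + (2)*(2) = -16
  (RS)[0][1] = (5)*(-3) + (2)*(0) = -15
  (RS)[1][0] = (-4)*(-4) + (-2)*(2) = 12
  (RS)[1][1] = (-4)*(-3) + (-2)*(0) = 12
RS =
[      -16       -15 ]
[       12        12 ]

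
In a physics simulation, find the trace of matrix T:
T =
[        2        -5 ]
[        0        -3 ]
tr(T) = 2 - 3 = -1

The trace of a square matrix is the sum of its diagonal entries.
Diagonal entries of T: T[0][0] = 2, T[1][1] = -3.
tr(T) = 2 - 3 = -1.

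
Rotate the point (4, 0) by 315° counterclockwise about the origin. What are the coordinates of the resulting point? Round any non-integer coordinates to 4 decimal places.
(2.8284, -2.8284)

Rotation matrix R(θ) = [[cos θ, -sin θ], [sin θ, cos θ]]; for θ = 315°:
R = [[√2/2, √2/2], [-√2/2, √2/2]]
Result: R × [4, 0]ᵀ = [√2/2·4 + (√2/2)·0, -√2/2·4 + (√2/2)·0]ᵀ = (2.8284, -2.8284)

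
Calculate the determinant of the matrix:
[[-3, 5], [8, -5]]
-25

For a 2×2 matrix [[a, b], [c, d]], det = ad - bc
det = (-3)(-5) - (5)(8) = 15 - 40 = -25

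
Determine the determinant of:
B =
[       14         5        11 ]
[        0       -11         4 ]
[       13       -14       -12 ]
det(B) = 4465

Expand along row 0 (cofactor expansion): det(B) = a*(e*i - f*h) - b*(d*i - f*g) + c*(d*h - e*g), where the 3×3 is [[a, b, c], [d, e, f], [g, h, i]].
Minor M_00 = (-11)*(-12) - (4)*(-14) = 132 + 56 = 188.
Minor M_01 = (0)*(-12) - (4)*(13) = 0 - 52 = -52.
Minor M_02 = (0)*(-14) - (-11)*(13) = 0 + 143 = 143.
det(B) = (14)*(188) - (5)*(-52) + (11)*(143) = 2632 + 260 + 1573 = 4465.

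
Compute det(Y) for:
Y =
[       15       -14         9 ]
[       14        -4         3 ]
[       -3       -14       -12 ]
det(Y) = -2748

Expand along row 0 (cofactor expansion): det(Y) = a*(e*i - f*h) - b*(d*i - f*g) + c*(d*h - e*g), where the 3×3 is [[a, b, c], [d, e, f], [g, h, i]].
Minor M_00 = (-4)*(-12) - (3)*(-14) = 48 + 42 = 90.
Minor M_01 = (14)*(-12) - (3)*(-3) = -168 + 9 = -159.
Minor M_02 = (14)*(-14) - (-4)*(-3) = -196 - 12 = -208.
det(Y) = (15)*(90) - (-14)*(-159) + (9)*(-208) = 1350 - 2226 - 1872 = -2748.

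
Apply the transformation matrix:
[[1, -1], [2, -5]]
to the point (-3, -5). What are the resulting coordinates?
(2, 19)

Matrix multiplication:
[[1, -1], [2, -5]] × [-3, -5]ᵀ
= [1×-3 + -1×-5, 2×-3 + -5×-5]ᵀ
= [2.0000, 19.0000]ᵀ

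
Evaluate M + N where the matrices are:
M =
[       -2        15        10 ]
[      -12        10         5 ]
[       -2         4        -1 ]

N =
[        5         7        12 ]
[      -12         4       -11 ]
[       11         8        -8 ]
M + N =
[        3        22        22 ]
[      -24        14        -6 ]
[        9        12        -9 ]

Matrix addition is elementwise: (M+N)[i][j] = M[i][j] + N[i][j].
  (M+N)[0][0] = (-2) + (5) = 3
  (M+N)[0][1] = (15) + (7) = 22
  (M+N)[0][2] = (10) + (12) = 22
  (M+N)[1][0] = (-12) + (-12) = -24
  (M+N)[1][1] = (10) + (4) = 14
  (M+N)[1][2] = (5) + (-11) = -6
  (M+N)[2][0] = (-2) + (11) = 9
  (M+N)[2][1] = (4) + (8) = 12
  (M+N)[2][2] = (-1) + (-8) = -9
M + N =
[        3        22        22 ]
[      -24        14        -6 ]
[        9        12        -9 ]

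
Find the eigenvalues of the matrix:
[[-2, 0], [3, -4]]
λ = -4 and λ = -2

Characteristic equation: det(A - λI) = 0
λ² - (trace)λ + (det) = 0
λ² - (-6)λ + (8) = 0
λ² + 6λ + 8 = 0
Solving: λ = -4, -2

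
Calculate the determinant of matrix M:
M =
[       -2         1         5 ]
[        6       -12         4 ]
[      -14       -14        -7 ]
det(M) = -1554

Expand along row 0 (cofactor expansion): det(M) = a*(e*i - f*h) - b*(d*i - f*g) + c*(d*h - e*g), where the 3×3 is [[a, b, c], [d, e, f], [g, h, i]].
Minor M_00 = (-12)*(-7) - (4)*(-14) = 84 + 56 = 140.
Minor M_01 = (6)*(-7) - (4)*(-14) = -42 + 56 = 14.
Minor M_02 = (6)*(-14) - (-12)*(-14) = -84 - 168 = -252.
det(M) = (-2)*(140) - (1)*(14) + (5)*(-252) = -280 - 14 - 1260 = -1554.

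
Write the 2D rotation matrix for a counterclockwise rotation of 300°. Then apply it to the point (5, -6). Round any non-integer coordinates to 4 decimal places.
R = [[1/2, √3/2], [-√3/2, 1/2]]; R·(5, -6) = (-2.6962, -7.3301)

Rotation matrix formula: R(θ) = [[cos θ, -sin θ], [sin θ, cos θ]]
For θ = 300°:
cos(300°) = 1/2
sin(300°) = -√3/2
R = [[1/2, √3/2], [-√3/2, 1/2]]
Apply to (5, -6): [1/2·5 + (√3/2)·-6, -√3/2·5 + 1/2·-6] = (-2.6962, -7.3301)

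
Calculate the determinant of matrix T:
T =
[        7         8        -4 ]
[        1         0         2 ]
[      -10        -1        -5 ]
det(T) = -102

Expand along row 0 (cofactor expansion): det(T) = a*(e*i - f*h) - b*(d*i - f*g) + c*(d*h - e*g), where the 3×3 is [[a, b, c], [d, e, f], [g, h, i]].
Minor M_00 = (0)*(-5) - (2)*(-1) = 0 + 2 = 2.
Minor M_01 = (1)*(-5) - (2)*(-10) = -5 + 20 = 15.
Minor M_02 = (1)*(-1) - (0)*(-10) = -1 - 0 = -1.
det(T) = (7)*(2) - (8)*(15) + (-4)*(-1) = 14 - 120 + 4 = -102.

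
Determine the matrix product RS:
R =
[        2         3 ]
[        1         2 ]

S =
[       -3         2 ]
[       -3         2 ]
RS =
[      -15        10 ]
[       -9         6 ]

Matrix multiplication: (RS)[i][j] = sum over k of R[i][k] * S[k][j].
  (RS)[0][0] = (2)*(-3) + (3)*(-3) = -15
  (RS)[0][1] = (2)*(2) + (3)*(2) = 10
  (RS)[1][0] = (1)*(-3) + (2)*(-3) = -9
  (RS)[1][1] = (1)*(2) + (2)*(2) = 6
RS =
[      -15        10 ]
[       -9         6 ]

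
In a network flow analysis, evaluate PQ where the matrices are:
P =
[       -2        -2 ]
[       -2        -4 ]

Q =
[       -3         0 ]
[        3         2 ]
PQ =
[        0        -4 ]
[       -6        -8 ]

Matrix multiplication: (PQ)[i][j] = sum over k of P[i][k] * Q[k][j].
  (PQ)[0][0] = (-2)*(-3) + (-2)*(3) = 0
  (PQ)[0][1] = (-2)*(0) + (-2)*(2) = -4
  (PQ)[1][0] = (-2)*(-3) + (-4)*(3) = -6
  (PQ)[1][1] = (-2)*(0) + (-4)*(2) = -8
PQ =
[        0        -4 ]
[       -6        -8 ]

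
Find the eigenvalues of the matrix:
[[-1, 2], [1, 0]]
λ = -2 and λ = 1

Characteristic equation: det(A - λI) = 0
λ² - (trace)λ + (det) = 0
λ² - (-1)λ + (-2) = 0
λ² + 1λ - 2 = 0
Solving: λ = -2, 1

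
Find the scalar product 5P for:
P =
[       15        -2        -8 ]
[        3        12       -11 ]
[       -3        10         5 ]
5P =
[       75       -10       -40 ]
[       15        60       -55 ]
[      -15        50        25 ]

Scalar multiplication is elementwise: (5P)[i][j] = 5 * P[i][j].
  (5P)[0][0] = 5 * (15) = 75
  (5P)[0][1] = 5 * (-2) = -10
  (5P)[0][2] = 5 * (-8) = -40
  (5P)[1][0] = 5 * (3) = 15
  (5P)[1][1] = 5 * (12) = 60
  (5P)[1][2] = 5 * (-11) = -55
  (5P)[2][0] = 5 * (-3) = -15
  (5P)[2][1] = 5 * (10) = 50
  (5P)[2][2] = 5 * (5) = 25
5P =
[       75       -10       -40 ]
[       15        60       -55 ]
[      -15        50        25 ]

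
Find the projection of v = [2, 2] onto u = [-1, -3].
[4/5, 12/5]

The projection of v onto u is proj_u(v) = ((v·u) / (u·u)) · u.
v·u = (2)*(-1) + (2)*(-3) = -8.
u·u = (-1)*(-1) + (-3)*(-3) = 10.
coefficient = -8 / 10 = -4/5.
proj_u(v) = -4/5 · [-1, -3] = [4/5, 12/5].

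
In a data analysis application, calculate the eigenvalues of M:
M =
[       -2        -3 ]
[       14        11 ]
λ = 4, 5

Solve det(M - λI) = 0. For a 2×2 matrix the characteristic equation is λ² - (trace)λ + det = 0.
trace(M) = a + d = -2 + 11 = 9.
det(M) = a*d - b*c = (-2)*(11) - (-3)*(14) = -22 + 42 = 20.
Characteristic equation: λ² - (9)λ + (20) = 0.
Discriminant = (9)² - 4*(20) = 81 - 80 = 1.
λ = (9 ± √1) / 2 = (9 ± 1) / 2 = 4, 5.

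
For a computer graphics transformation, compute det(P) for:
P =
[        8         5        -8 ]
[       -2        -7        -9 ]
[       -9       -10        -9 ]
det(P) = 443

Expand along row 0 (cofactor expansion): det(P) = a*(e*i - f*h) - b*(d*i - f*g) + c*(d*h - e*g), where the 3×3 is [[a, b, c], [d, e, f], [g, h, i]].
Minor M_00 = (-7)*(-9) - (-9)*(-10) = 63 - 90 = -27.
Minor M_01 = (-2)*(-9) - (-9)*(-9) = 18 - 81 = -63.
Minor M_02 = (-2)*(-10) - (-7)*(-9) = 20 - 63 = -43.
det(P) = (8)*(-27) - (5)*(-63) + (-8)*(-43) = -216 + 315 + 344 = 443.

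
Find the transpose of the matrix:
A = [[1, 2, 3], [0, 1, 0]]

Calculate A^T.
[[1, 0], [2, 1], [3, 0]]

The transpose sends entry (i,j) to (j,i); rows become columns.
Row 0 of A: [1, 2, 3] -> column 0 of A^T.
Row 1 of A: [0, 1, 0] -> column 1 of A^T.
A^T = [[1, 0], [2, 1], [3, 0]]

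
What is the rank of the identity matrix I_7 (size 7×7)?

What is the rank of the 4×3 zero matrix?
rank(I_7) = 7, rank(0) = 0

The identity I_7 has 7 columns that are the standard basis vectors e_1, …, e_7. These are linearly independent, so all 7 columns are pivots and rank(I_7) = 7.
The 4×3 zero matrix has every entry zero, so every row is the zero row and there are no pivots; rank(0) = 0.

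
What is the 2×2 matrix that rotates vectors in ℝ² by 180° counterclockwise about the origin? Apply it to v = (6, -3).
R = [[-1, 0], [0, -1]]; R·v = (-6, 3)

A counterclockwise rotation by angle θ in ℝ² has matrix R(θ) = [[cos θ, -sin θ], [sin θ, cos θ]].
For θ = 180°: cos θ = -1, sin θ = 0.
R(180°) = [[-1, 0], [0, -1]].
R·v = [-1·6 + (0)·-3, 0·6 + -1·-3] = (-6, 3).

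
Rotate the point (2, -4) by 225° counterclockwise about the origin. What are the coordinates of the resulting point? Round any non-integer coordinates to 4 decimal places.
(-4.2426, 1.4142)

Rotation matrix R(θ) = [[cos θ, -sin θ], [sin θ, cos θ]]; for θ = 225°:
R = [[-√2/2, √2/2], [-√2/2, -√2/2]]
Result: R × [2, -4]ᵀ = [-√2/2·2 + (√2/2)·-4, -√2/2·2 + (-√2/2)·-4]ᵀ = (-4.2426, 1.4142)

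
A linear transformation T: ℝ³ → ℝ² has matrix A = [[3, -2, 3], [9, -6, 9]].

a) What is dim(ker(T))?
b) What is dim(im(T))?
dim(ker) = 2, dim(im) = 1

Observe that row 2 = 3 × row 1 (so the rows are linearly dependent).
Thus rank(A) = 1 (only one linearly independent row).
dim(im(T)) = rank(A) = 1.
By the rank-nullity theorem applied to T: ℝ³ → ℝ², rank(A) + nullity(A) = 3 (the domain dimension), so dim(ker(T)) = 3 - 1 = 2.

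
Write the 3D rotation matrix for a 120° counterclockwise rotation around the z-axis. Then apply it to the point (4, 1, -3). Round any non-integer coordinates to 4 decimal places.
R = [[-1/2, -√3/2, 0], [√3/2, -1/2, 0], [0, 0, 1]]; R·(4, 1, -3) = (-2.8660, 2.9641, -3.0000)

Rotation matrix for 120° around z-axis:
cos(120°) = -1/2, sin(120°) = √3/2
R = [[-1/2, -√3/2, 0], [√3/2, -1/2, 0], [0, 0, 1]]
Apply to (4, 1, -3): R·[4, 1, -3]ᵀ = (-2.8660, 2.9641, -3.0000)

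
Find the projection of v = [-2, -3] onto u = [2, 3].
[-2, -3]

The projection of v onto u is proj_u(v) = ((v·u) / (u·u)) · u.
v·u = (-2)*(2) + (-3)*(3) = -13.
u·u = (2)*(2) + (3)*(3) = 13.
coefficient = -13 / 13 = -1.
proj_u(v) = -1 · [2, 3] = [-2, -3].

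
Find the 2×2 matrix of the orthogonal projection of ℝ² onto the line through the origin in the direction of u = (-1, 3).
[[1/10, -3/10], [-3/10, 9/10]]

The orthogonal projection onto the line spanned by a nonzero vector u = (a, b) has matrix P = (u uᵀ) / (uᵀ u) = (1/(a² + b²)) · [[a², ab], [ab, b²]].
Here u = (-1, 3), so a² + b² = 1 + 9 = 10.
P = (1/10) · [[1, -3], [-3, 9]] = [[1/10, -3/10], [-3/10, 9/10]].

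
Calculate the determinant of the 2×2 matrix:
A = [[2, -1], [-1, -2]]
-5

For A = [[a, b], [c, d]], det(A) = a*d - b*c.
det(A) = (2)*(-2) - (-1)*(-1) = -4 - 1 = -5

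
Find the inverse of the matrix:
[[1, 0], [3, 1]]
[[1, 0], [-3, 1]]

For [[a,b],[c,d]], inverse = (1/det)·[[d,-b],[-c,a]]
det = 1·1 - 0·3 = 1
Inverse = (1/1)·[[1, 0], [-3, 1]]
        = [[1, 0], [-3, 1]]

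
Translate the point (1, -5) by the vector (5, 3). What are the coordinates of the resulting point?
(6, -2)

Translation by (5, 3):
x' = 1 + 5 = 6
y' = -5 + 3 = -2
Homogeneous matrix: [[1, 0, 5], [0, 1, 3], [0, 0, 1]]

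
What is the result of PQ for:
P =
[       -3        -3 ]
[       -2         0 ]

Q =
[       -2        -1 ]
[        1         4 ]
PQ =
[        3        -9 ]
[        4         2 ]

Matrix multiplication: (PQ)[i][j] = sum over k of P[i][k] * Q[k][j].
  (PQ)[0][0] = (-3)*(-2) + (-3)*(1) = 3
  (PQ)[0][1] = (-3)*(-1) + (-3)*(4) = -9
  (PQ)[1][0] = (-2)*(-2) + (0)*(1) = 4
  (PQ)[1][1] = (-2)*(-1) + (0)*(4) = 2
PQ =
[        3        -9 ]
[        4         2 ]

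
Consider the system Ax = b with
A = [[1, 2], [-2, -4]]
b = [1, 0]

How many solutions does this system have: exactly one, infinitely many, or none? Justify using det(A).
No solution

det(A) = (1)*(-4) - (2)*(-2) = 0, so A is singular.
The column space of A is span(column 1) = span([1, -2]).
b = [1, 0] is not a scalar multiple of column 1, so b ∉ column space and the system is inconsistent — no solution.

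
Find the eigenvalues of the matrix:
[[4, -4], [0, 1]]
λ = 1 and λ = 4

Characteristic equation: det(A - λI) = 0
λ² - (trace)λ + (det) = 0
λ² - (5)λ + (4) = 0
λ² - 5λ + 4 = 0
Solving: λ = 1, 4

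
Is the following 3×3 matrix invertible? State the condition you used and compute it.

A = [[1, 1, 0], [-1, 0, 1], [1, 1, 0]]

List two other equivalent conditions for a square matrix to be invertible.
No, not invertible; det(A) = 0 (two rows are equal, so the rows are linearly dependent). Equivalent conditions (failing for this A): rank(A) < 3; Ax = 0 has non-trivial solutions; 0 is an eigenvalue; the columns are linearly dependent.

To check invertibility, compute det(A).
In this matrix, row 0 and the last row are identical, so one row is a scalar multiple of another and the rows are linearly dependent.
A matrix with linearly dependent rows has det = 0 and is not invertible.
Equivalent failed conditions:
- rank(A) < 3.
- Ax = 0 has non-trivial solutions.
- 0 is an eigenvalue.
- The columns are linearly dependent.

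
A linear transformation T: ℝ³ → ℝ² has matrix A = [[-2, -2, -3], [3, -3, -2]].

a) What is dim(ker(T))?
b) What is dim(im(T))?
dim(ker) = 1, dim(im) = 2

The two rows are not scalar multiples of one another (no single k satisfies row 2 = k × row 1), so they are linearly independent.
Thus rank(A) = 2.
dim(im(T)) = rank(A) = 2.
By the rank-nullity theorem applied to T: ℝ³ → ℝ², rank(A) + nullity(A) = 3 (the domain dimension), so dim(ker(T)) = 3 - 2 = 1.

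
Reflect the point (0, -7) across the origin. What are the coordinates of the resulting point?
(0, 7)

Reflection across origin: (0, -7) → (0, 7)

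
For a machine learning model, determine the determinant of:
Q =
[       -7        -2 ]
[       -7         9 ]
det(Q) = -77

For a 2×2 matrix [[a, b], [c, d]], det = a*d - b*c.
det(Q) = (-7)*(9) - (-2)*(-7) = -63 - 14 = -77.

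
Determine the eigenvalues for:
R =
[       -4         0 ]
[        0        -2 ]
λ = -4, -2

Solve det(R - λI) = 0. For a 2×2 matrix the characteristic equation is λ² - (trace)λ + det = 0.
trace(R) = a + d = -4 - 2 = -6.
det(R) = a*d - b*c = (-4)*(-2) - (0)*(0) = 8 - 0 = 8.
Characteristic equation: λ² - (-6)λ + (8) = 0.
Discriminant = (-6)² - 4*(8) = 36 - 32 = 4.
λ = (-6 ± √4) / 2 = (-6 ± 2) / 2 = -4, -2.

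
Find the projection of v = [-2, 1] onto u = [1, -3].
[-1/2, 3/2]

The projection of v onto u is proj_u(v) = ((v·u) / (u·u)) · u.
v·u = (-2)*(1) + (1)*(-3) = -5.
u·u = (1)*(1) + (-3)*(-3) = 10.
coefficient = -5 / 10 = -1/2.
proj_u(v) = -1/2 · [1, -3] = [-1/2, 3/2].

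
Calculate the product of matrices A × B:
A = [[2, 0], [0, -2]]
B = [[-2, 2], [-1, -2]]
[[-4, 4], [2, 4]]

Matrix multiplication:
C[0][0] = 2×-2 + 0×-1 = -4
C[0][1] = 2×2 + 0×-2 = 4
C[1][0] = 0×-2 + -2×-1 = 2
C[1][1] = 0×2 + -2×-2 = 4
Result: [[-4, 4], [2, 4]]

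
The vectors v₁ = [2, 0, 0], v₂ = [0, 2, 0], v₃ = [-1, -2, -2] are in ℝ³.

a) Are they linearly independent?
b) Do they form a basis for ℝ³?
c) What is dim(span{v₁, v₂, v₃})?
Yes independent, yes basis, dim = 3

Stack v₁, v₂, v₃ as rows of a 3×3 matrix.
[[2, 0, 0]; [0, 2, 0]; [-1, -2, -2]] is already lower triangular with nonzero diagonal entries (2, 2, -2), so its determinant is the product of the diagonal entries, det = (2)·(2)·(-2) = -8 ≠ 0, and the rows are linearly independent.
Three linearly independent vectors in ℝ³ form a basis for ℝ³, so dim(span{v₁,v₂,v₃}) = 3.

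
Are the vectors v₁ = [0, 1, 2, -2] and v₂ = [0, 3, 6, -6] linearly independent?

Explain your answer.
No, linearly dependent (v₂ = 3·v₁)

Check whether there is a scalar k with v₂ = k·v₁.
Comparing components, k = 3 satisfies 3·[0, 1, 2, -2] = [0, 3, 6, -6].
Since v₂ is a scalar multiple of v₁, the two vectors are linearly dependent.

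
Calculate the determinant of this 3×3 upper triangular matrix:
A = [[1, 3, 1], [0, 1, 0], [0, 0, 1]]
1

The determinant of a triangular matrix is the product of its diagonal entries (the off-diagonal entries above the diagonal do not affect it).
det(A) = (1) * (1) * (1) = 1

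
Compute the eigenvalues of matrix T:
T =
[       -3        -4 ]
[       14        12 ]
λ = 4, 5

Solve det(T - λI) = 0. For a 2×2 matrix the characteristic equation is λ² - (trace)λ + det = 0.
trace(T) = a + d = -3 + 12 = 9.
det(T) = a*d - b*c = (-3)*(12) - (-4)*(14) = -36 + 56 = 20.
Characteristic equation: λ² - (9)λ + (20) = 0.
Discriminant = (9)² - 4*(20) = 81 - 80 = 1.
λ = (9 ± √1) / 2 = (9 ± 1) / 2 = 4, 5.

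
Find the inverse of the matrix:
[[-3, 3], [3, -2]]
[[2/3, 1], [1, 1]]

For [[a,b],[c,d]], inverse = (1/det)·[[d,-b],[-c,a]]
det = -3·-2 - 3·3 = -3
Inverse = (1/-3)·[[-2, -3], [-3, -3]]
        = [[2/3, 1], [1, 1]]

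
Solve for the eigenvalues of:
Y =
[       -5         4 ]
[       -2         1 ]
λ = -3, -1

Solve det(Y - λI) = 0. For a 2×2 matrix the characteristic equation is λ² - (trace)λ + det = 0.
trace(Y) = a + d = -5 + 1 = -4.
det(Y) = a*d - b*c = (-5)*(1) - (4)*(-2) = -5 + 8 = 3.
Characteristic equation: λ² - (-4)λ + (3) = 0.
Discriminant = (-4)² - 4*(3) = 16 - 12 = 4.
λ = (-4 ± √4) / 2 = (-4 ± 2) / 2 = -3, -1.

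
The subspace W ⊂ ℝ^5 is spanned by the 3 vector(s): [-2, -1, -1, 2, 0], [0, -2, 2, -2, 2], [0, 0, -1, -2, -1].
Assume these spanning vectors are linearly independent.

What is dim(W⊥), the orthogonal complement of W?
dim(W⊥) = 2

For any subspace W of ℝ^n, dim(W) + dim(W⊥) = n (the whole-space dimension).
Here the given 3 vectors are linearly independent, so dim(W) = 3.
Thus dim(W⊥) = n - dim(W) = 5 - 3 = 2.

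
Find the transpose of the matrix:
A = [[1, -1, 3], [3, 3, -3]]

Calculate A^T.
[[1, 3], [-1, 3], [3, -3]]

The transpose sends entry (i,j) to (j,i); rows become columns.
Row 0 of A: [1, -1, 3] -> column 0 of A^T.
Row 1 of A: [3, 3, -3] -> column 1 of A^T.
A^T = [[1, 3], [-1, 3], [3, -3]]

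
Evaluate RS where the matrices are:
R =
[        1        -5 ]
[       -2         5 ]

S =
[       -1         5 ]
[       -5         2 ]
RS =
[       24        -5 ]
[      -23         0 ]

Matrix multiplication: (RS)[i][j] = sum over k of R[i][k] * S[k][j].
  (RS)[0][0] = (1)*(-1) + (-5)*(-5) = 24
  (RS)[0][1] = (1)*(5) + (-5)*(2) = -5
  (RS)[1][0] = (-2)*(-1) + (5)*(-5) = -23
  (RS)[1][1] = (-2)*(5) + (5)*(2) = 0
RS =
[       24        -5 ]
[      -23         0 ]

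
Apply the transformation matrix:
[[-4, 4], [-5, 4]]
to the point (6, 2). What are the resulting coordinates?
(-16, -22)

Matrix multiplication:
[[-4, 4], [-5, 4]] × [6, 2]ᵀ
= [-4×6 + 4×2, -5×6 + 4×2]ᵀ
= [-16.0000, -22.0000]ᵀ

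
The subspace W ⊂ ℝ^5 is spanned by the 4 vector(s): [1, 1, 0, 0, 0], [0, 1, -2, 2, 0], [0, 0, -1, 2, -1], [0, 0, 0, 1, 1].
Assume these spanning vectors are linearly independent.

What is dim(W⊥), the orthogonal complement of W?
dim(W⊥) = 1

For any subspace W of ℝ^n, dim(W) + dim(W⊥) = n (the whole-space dimension).
Here the given 4 vectors are linearly independent, so dim(W) = 4.
Thus dim(W⊥) = n - dim(W) = 5 - 4 = 1.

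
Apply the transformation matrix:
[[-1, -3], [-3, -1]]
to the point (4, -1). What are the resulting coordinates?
(-1, -11)

Matrix multiplication:
[[-1, -3], [-3, -1]] × [4, -1]ᵀ
= [-1×4 + -3×-1, -3×4 + -1×-1]ᵀ
= [-1.0000, -11.0000]ᵀ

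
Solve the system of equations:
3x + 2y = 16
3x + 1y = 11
x = 2, y = 5

Use elimination (row reduction):
Equation 1: 3x + 2y = 16.
Equation 2: 3x + 1y = 11.
Multiply Eq1 by 3 and Eq2 by 3: 9x + 6y = 48;  9x + 3y = 33.
Subtract: (-3)y = -15, so y = 5.
Back-substitute into Eq1: 3x + 2*(5) = 16, so x = 2.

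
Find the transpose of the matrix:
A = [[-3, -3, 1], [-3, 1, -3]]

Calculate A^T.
[[-3, -3], [-3, 1], [1, -3]]

The transpose sends entry (i,j) to (j,i); rows become columns.
Row 0 of A: [-3, -3, 1] -> column 0 of A^T.
Row 1 of A: [-3, 1, -3] -> column 1 of A^T.
A^T = [[-3, -3], [-3, 1], [1, -3]]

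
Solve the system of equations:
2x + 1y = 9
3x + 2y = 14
x = 4, y = 1

Use elimination (row reduction):
Equation 1: 2x + 1y = 9.
Equation 2: 3x + 2y = 14.
Multiply Eq1 by 3 and Eq2 by 2: 6x + 3y = 27;  6x + 4y = 28.
Subtract: (1)y = 1, so y = 1.
Back-substitute into Eq1: 2x + 1*(1) = 9, so x = 4.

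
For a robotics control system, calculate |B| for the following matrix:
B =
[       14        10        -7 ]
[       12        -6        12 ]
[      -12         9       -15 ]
det(B) = -144

Expand along row 0 (cofactor expansion): det(B) = a*(e*i - f*h) - b*(d*i - f*g) + c*(d*h - e*g), where the 3×3 is [[a, b, c], [d, e, f], [g, h, i]].
Minor M_00 = (-6)*(-15) - (12)*(9) = 90 - 108 = -18.
Minor M_01 = (12)*(-15) - (12)*(-12) = -180 + 144 = -36.
Minor M_02 = (12)*(9) - (-6)*(-12) = 108 - 72 = 36.
det(B) = (14)*(-18) - (10)*(-36) + (-7)*(36) = -252 + 360 - 252 = -144.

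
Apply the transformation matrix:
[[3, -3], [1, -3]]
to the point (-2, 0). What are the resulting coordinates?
(-6, -2)

Matrix multiplication:
[[3, -3], [1, -3]] × [-2, 0]ᵀ
= [3×-2 + -3×0, 1×-2 + -3×0]ᵀ
= [-6.0000, -2.0000]ᵀ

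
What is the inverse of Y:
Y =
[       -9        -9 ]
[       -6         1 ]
det(Y) = -63
Y⁻¹ =
[    -1/63      -1/7 ]
[    -2/21       1/7 ]

For a 2×2 matrix Y = [[a, b], [c, d]] with det(Y) ≠ 0, Y⁻¹ = (1/det(Y)) * [[d, -b], [-c, a]].
det(Y) = (-9)*(1) - (-9)*(-6) = -9 - 54 = -63.
Y⁻¹ = (1/-63) * [[1, 9], [6, -9]].
Dividing each entry by -63 and reducing:
Y⁻¹ =
[    -1/63      -1/7 ]
[    -2/21       1/7 ]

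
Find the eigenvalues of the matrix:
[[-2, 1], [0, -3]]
λ = -3 and λ = -2

Characteristic equation: det(A - λI) = 0
λ² - (trace)λ + (det) = 0
λ² - (-5)λ + (6) = 0
λ² + 5λ + 6 = 0
Solving: λ = -3, -2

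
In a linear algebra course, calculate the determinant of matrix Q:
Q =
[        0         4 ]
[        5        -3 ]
det(Q) = -20

For a 2×2 matrix [[a, b], [c, d]], det = a*d - b*c.
det(Q) = (0)*(-3) - (4)*(5) = 0 - 20 = -20.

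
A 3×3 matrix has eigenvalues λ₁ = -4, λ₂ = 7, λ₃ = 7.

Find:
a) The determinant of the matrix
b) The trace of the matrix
det = -196, trace = 10

Two standard eigenvalue identities:
- det(A) equals the product of the eigenvalues (counted with multiplicity).
- trace(A) equals the sum of the eigenvalues.
det(A) = (-4)*(7)*(7) = -196.
trace(A) = -4 + 7 + 7 = 10.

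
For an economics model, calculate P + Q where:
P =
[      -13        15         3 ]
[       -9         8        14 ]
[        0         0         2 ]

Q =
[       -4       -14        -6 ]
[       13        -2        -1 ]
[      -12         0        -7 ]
P + Q =
[      -17         1        -3 ]
[        4         6        13 ]
[      -12         0        -5 ]

Matrix addition is elementwise: (P+Q)[i][j] = P[i][j] + Q[i][j].
  (P+Q)[0][0] = (-13) + (-4) = -17
  (P+Q)[0][1] = (15) + (-14) = 1
  (P+Q)[0][2] = (3) + (-6) = -3
  (P+Q)[1][0] = (-9) + (13) = 4
  (P+Q)[1][1] = (8) + (-2) = 6
  (P+Q)[1][2] = (14) + (-1) = 13
  (P+Q)[2][0] = (0) + (-12) = -12
  (P+Q)[2][1] = (0) + (0) = 0
  (P+Q)[2][2] = (2) + (-7) = -5
P + Q =
[      -17         1        -3 ]
[        4         6        13 ]
[      -12         0        -5 ]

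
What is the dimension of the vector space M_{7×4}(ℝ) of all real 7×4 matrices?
Dimension = 28

A real 7×4 matrix is determined by its 7·4 = 28 independent entries.
A standard basis is {E_ij : 1 ≤ i ≤ 7, 1 ≤ j ≤ 4}, where E_ij has a 1 in position (i, j) and 0 elsewhere — there are 28 such matrices, and they are linearly independent and span M_{7×4}(ℝ).
Therefore dim(M_{7×4}(ℝ)) = 28.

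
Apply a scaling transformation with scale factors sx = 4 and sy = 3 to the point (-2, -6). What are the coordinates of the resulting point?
(-8, -18)

Scaling matrix:
[[4, 0], [0, 3]]
Result: (-2 × 4, -6 × 3) = (-8, -18)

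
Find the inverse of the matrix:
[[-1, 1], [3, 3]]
[[-1/2, 1/6], [1/2, 1/6]]

For [[a,b],[c,d]], inverse = (1/det)·[[d,-b],[-c,a]]
det = -1·3 - 1·3 = -6
Inverse = (1/-6)·[[3, -1], [-3, -1]]
        = [[-1/2, 1/6], [1/2, 1/6]]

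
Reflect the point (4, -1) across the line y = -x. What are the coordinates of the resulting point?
(1, -4)

Reflection across line y = -x: (4, -1) → (1, -4)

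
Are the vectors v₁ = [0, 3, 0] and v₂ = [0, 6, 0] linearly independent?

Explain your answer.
No, linearly dependent (v₂ = 2·v₁)

Check whether there is a scalar k with v₂ = k·v₁.
Comparing components, k = 2 satisfies 2·[0, 3, 0] = [0, 6, 0].
Since v₂ is a scalar multiple of v₁, the two vectors are linearly dependent.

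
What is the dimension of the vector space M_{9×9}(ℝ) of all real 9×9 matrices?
Dimension = 81

A real 9×9 matrix is determined by its 9·9 = 81 independent entries.
A standard basis is {E_ij : 1 ≤ i ≤ 9, 1 ≤ j ≤ 9}, where E_ij has a 1 in position (i, j) and 0 elsewhere — there are 81 such matrices, and they are linearly independent and span M_{9×9}(ℝ).
Therefore dim(M_{9×9}(ℝ)) = 81.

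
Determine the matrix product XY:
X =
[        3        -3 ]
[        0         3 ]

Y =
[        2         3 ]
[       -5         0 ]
XY =
[       21         9 ]
[      -15         0 ]

Matrix multiplication: (XY)[i][j] = sum over k of X[i][k] * Y[k][j].
  (XY)[0][0] = (3)*(2) + (-3)*(-5) = 21
  (XY)[0][1] = (3)*(3) + (-3)*(0) = 9
  (XY)[1][0] = (0)*(2) + (3)*(-5) = -15
  (XY)[1][1] = (0)*(3) + (3)*(0) = 0
XY =
[       21         9 ]
[      -15         0 ]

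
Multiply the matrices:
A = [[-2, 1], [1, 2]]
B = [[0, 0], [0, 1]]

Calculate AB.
[[0, 1], [0, 2]]

Each entry (i,j) of AB = sum over k of A[i][k]*B[k][j].
(AB)[0][0] = (-2)*(0) + (1)*(0) = 0
(AB)[0][1] = (-2)*(0) + (1)*(1) = 1
(AB)[1][0] = (1)*(0) + (2)*(0) = 0
(AB)[1][1] = (1)*(0) + (2)*(1) = 2
AB = [[0, 1], [0, 2]]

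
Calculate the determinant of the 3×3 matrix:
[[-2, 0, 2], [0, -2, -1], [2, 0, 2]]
16

Expansion along first row:
det = -2·det([[-2,-1],[0,2]]) - 0·det([[0,-1],[2,2]]) + 2·det([[0,-2],[2,0]])
    = -2·(-2·2 - -1·0) - 0·(0·2 - -1·2) + 2·(0·0 - -2·2)
    = -2·-4 - 0·2 + 2·4
    = 8 + 0 + 8 = 16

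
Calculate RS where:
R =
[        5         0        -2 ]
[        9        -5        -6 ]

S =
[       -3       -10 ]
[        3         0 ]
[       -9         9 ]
RS =
[        3       -68 ]
[       12      -144 ]

Matrix multiplication: (RS)[i][j] = sum over k of R[i][k] * S[k][j].
  (RS)[0][0] = (5)*(-3) + (0)*(3) + (-2)*(-9) = 3
  (RS)[0][1] = (5)*(-10) + (0)*(0) + (-2)*(9) = -68
  (RS)[1][0] = (9)*(-3) + (-5)*(3) + (-6)*(-9) = 12
  (RS)[1][1] = (9)*(-10) + (-5)*(0) + (-6)*(9) = -144
RS =
[        3       -68 ]
[       12      -144 ]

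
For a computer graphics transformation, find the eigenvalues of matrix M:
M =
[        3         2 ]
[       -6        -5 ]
λ = -3, 1

Solve det(M - λI) = 0. For a 2×2 matrix the characteristic equation is λ² - (trace)λ + det = 0.
trace(M) = a + d = 3 - 5 = -2.
det(M) = a*d - b*c = (3)*(-5) - (2)*(-6) = -15 + 12 = -3.
Characteristic equation: λ² - (-2)λ + (-3) = 0.
Discriminant = (-2)² - 4*(-3) = 4 + 12 = 16.
λ = (-2 ± √16) / 2 = (-2 ± 4) / 2 = -3, 1.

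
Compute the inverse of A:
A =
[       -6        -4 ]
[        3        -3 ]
det(A) = 30
A⁻¹ =
[    -1/10      2/15 ]
[    -1/10      -1/5 ]

For a 2×2 matrix A = [[a, b], [c, d]] with det(A) ≠ 0, A⁻¹ = (1/det(A)) * [[d, -b], [-c, a]].
det(A) = (-6)*(-3) - (-4)*(3) = 18 + 12 = 30.
A⁻¹ = (1/30) * [[-3, 4], [-3, -6]].
Dividing each entry by 30 and reducing:
A⁻¹ =
[    -1/10      2/15 ]
[    -1/10      -1/5 ]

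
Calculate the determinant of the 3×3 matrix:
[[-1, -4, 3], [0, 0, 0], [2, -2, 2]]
0

Expansion along first row:
det = -1·det([[0,0],[-2,2]]) - -4·det([[0,0],[2,2]]) + 3·det([[0,0],[2,-2]])
    = -1·(0·2 - 0·-2) - -4·(0·2 - 0·2) + 3·(0·-2 - 0·2)
    = -1·0 - -4·0 + 3·0
    = 0 + 0 + 0 = 0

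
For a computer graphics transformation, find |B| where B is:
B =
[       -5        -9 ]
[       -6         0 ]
det(B) = -54

For a 2×2 matrix [[a, b], [c, d]], det = a*d - b*c.
det(B) = (-5)*(0) - (-9)*(-6) = 0 - 54 = -54.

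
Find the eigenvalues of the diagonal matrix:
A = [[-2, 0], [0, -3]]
λ₁ = -2, λ₂ = -3

The characteristic polynomial of A is det(A - λI) = (-2 - λ)(-3 - λ) = 0.
The roots are λ = -2 and λ = -3, so the eigenvalues are the diagonal entries.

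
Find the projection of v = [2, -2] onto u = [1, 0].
[2, 0]

The projection of v onto u is proj_u(v) = ((v·u) / (u·u)) · u.
v·u = (2)*(1) + (-2)*(0) = 2.
u·u = (1)*(1) + (0)*(0) = 1.
coefficient = 2 / 1 = 2.
proj_u(v) = 2 · [1, 0] = [2, 0].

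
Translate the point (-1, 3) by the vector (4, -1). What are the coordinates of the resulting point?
(3, 2)

Translation by (4, -1):
x' = -1 + 4 = 3
y' = 3 + -1 = 2
Homogeneous matrix: [[1, 0, 4], [0, 1, -1], [0, 0, 1]]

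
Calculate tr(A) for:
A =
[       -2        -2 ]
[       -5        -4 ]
tr(A) = -2 - 4 = -6

The trace of a square matrix is the sum of its diagonal entries.
Diagonal entries of A: A[0][0] = -2, A[1][1] = -4.
tr(A) = -2 - 4 = -6.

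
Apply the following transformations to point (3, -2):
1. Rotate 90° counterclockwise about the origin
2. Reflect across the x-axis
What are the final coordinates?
(2, -3)

Step 1: Rotate 90° → (2, 3)
Step 2: Reflect across the x-axis → (2, -3)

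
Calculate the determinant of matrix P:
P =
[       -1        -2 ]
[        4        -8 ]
det(P) = 16

For a 2×2 matrix [[a, b], [c, d]], det = a*d - b*c.
det(P) = (-1)*(-8) - (-2)*(4) = 8 + 8 = 16.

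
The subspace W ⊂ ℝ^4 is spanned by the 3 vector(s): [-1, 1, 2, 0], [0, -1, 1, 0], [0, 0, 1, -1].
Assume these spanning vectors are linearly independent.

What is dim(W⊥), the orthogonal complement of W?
dim(W⊥) = 1

For any subspace W of ℝ^n, dim(W) + dim(W⊥) = n (the whole-space dimension).
Here the given 3 vectors are linearly independent, so dim(W) = 3.
Thus dim(W⊥) = n - dim(W) = 4 - 3 = 1.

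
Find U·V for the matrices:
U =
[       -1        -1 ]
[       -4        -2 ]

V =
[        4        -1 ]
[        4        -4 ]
UV =
[       -8         5 ]
[      -24        12 ]

Matrix multiplication: (UV)[i][j] = sum over k of U[i][k] * V[k][j].
  (UV)[0][0] = (-1)*(4) + (-1)*(4) = -8
  (UV)[0][1] = (-1)*(-1) + (-1)*(-4) = 5
  (UV)[1][0] = (-4)*(4) + (-2)*(4) = -24
  (UV)[1][1] = (-4)*(-1) + (-2)*(-4) = 12
UV =
[       -8         5 ]
[      -24        12 ]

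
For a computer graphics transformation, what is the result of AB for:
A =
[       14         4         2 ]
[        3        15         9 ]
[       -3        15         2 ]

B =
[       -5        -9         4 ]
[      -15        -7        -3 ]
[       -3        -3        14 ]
AB =
[     -136      -160        72 ]
[     -267      -159        93 ]
[     -216       -84       -29 ]

Matrix multiplication: (AB)[i][j] = sum over k of A[i][k] * B[k][j].
  (AB)[0][0] = (14)*(-5) + (4)*(-15) + (2)*(-3) = -136
  (AB)[0][1] = (14)*(-9) + (4)*(-7) + (2)*(-3) = -160
  (AB)[0][2] = (14)*(4) + (4)*(-3) + (2)*(14) = 72
  (AB)[1][0] = (3)*(-5) + (15)*(-15) + (9)*(-3) = -267
  (AB)[1][1] = (3)*(-9) + (15)*(-7) + (9)*(-3) = -159
  (AB)[1][2] = (3)*(4) + (15)*(-3) + (9)*(14) = 93
  (AB)[2][0] = (-3)*(-5) + (15)*(-15) + (2)*(-3) = -216
  (AB)[2][1] = (-3)*(-9) + (15)*(-7) + (2)*(-3) = -84
  (AB)[2][2] = (-3)*(4) + (15)*(-3) + (2)*(14) = -29
AB =
[     -136      -160        72 ]
[     -267      -159        93 ]
[     -216       -84       -29 ]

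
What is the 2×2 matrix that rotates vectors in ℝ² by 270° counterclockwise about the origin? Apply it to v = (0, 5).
R = [[0, 1], [-1, 0]]; R·v = (5, 0)

A counterclockwise rotation by angle θ in ℝ² has matrix R(θ) = [[cos θ, -sin θ], [sin θ, cos θ]].
For θ = 270°: cos θ = 0, sin θ = -1.
R(270°) = [[0, 1], [-1, 0]].
R·v = [0·0 + (1)·5, -1·0 + 0·5] = (5, 0).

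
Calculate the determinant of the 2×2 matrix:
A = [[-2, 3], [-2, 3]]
0

For A = [[a, b], [c, d]], det(A) = a*d - b*c.
det(A) = (-2)*(3) - (3)*(-2) = -6 - -6 = 0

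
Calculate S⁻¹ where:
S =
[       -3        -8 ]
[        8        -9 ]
det(S) = 91
S⁻¹ =
[    -9/91      8/91 ]
[    -8/91     -3/91 ]

For a 2×2 matrix S = [[a, b], [c, d]] with det(S) ≠ 0, S⁻¹ = (1/det(S)) * [[d, -b], [-c, a]].
det(S) = (-3)*(-9) - (-8)*(8) = 27 + 64 = 91.
S⁻¹ = (1/91) * [[-9, 8], [-8, -3]].
Dividing each entry by 91 and reducing:
S⁻¹ =
[    -9/91      8/91 ]
[    -8/91     -3/91 ]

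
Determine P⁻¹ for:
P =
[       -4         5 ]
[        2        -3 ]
det(P) = 2
P⁻¹ =
[     -3/2      -5/2 ]
[       -1        -2 ]

For a 2×2 matrix P = [[a, b], [c, d]] with det(P) ≠ 0, P⁻¹ = (1/det(P)) * [[d, -b], [-c, a]].
det(P) = (-4)*(-3) - (5)*(2) = 12 - 10 = 2.
P⁻¹ = (1/2) * [[-3, -5], [-2, -4]].
Dividing each entry by 2 and reducing:
P⁻¹ =
[     -3/2      -5/2 ]
[       -1        -2 ]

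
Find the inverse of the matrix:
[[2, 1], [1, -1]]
[[1/3, 1/3], [1/3, -2/3]]

For [[a,b],[c,d]], inverse = (1/det)·[[d,-b],[-c,a]]
det = 2·-1 - 1·1 = -3
Inverse = (1/-3)·[[-1, -1], [-1, 2]]
        = [[1/3, 1/3], [1/3, -2/3]]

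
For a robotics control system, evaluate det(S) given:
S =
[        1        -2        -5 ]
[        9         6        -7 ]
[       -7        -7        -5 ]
det(S) = -162

Expand along row 0 (cofactor expansion): det(S) = a*(e*i - f*h) - b*(d*i - f*g) + c*(d*h - e*g), where the 3×3 is [[a, b, c], [d, e, f], [g, h, i]].
Minor M_00 = (6)*(-5) - (-7)*(-7) = -30 - 49 = -79.
Minor M_01 = (9)*(-5) - (-7)*(-7) = -45 - 49 = -94.
Minor M_02 = (9)*(-7) - (6)*(-7) = -63 + 42 = -21.
det(S) = (1)*(-79) - (-2)*(-94) + (-5)*(-21) = -79 - 188 + 105 = -162.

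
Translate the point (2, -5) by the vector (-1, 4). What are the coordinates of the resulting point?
(1, -1)

Translation by (-1, 4):
x' = 2 + -1 = 1
y' = -5 + 4 = -1
Homogeneous matrix: [[1, 0, -1], [0, 1, 4], [0, 0, 1]]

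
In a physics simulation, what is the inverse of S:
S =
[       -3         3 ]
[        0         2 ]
det(S) = -6
S⁻¹ =
[     -1/3       1/2 ]
[        0       1/2 ]

For a 2×2 matrix S = [[a, b], [c, d]] with det(S) ≠ 0, S⁻¹ = (1/det(S)) * [[d, -b], [-c, a]].
det(S) = (-3)*(2) - (3)*(0) = -6 - 0 = -6.
S⁻¹ = (1/-6) * [[2, -3], [0, -3]].
Dividing each entry by -6 and reducing:
S⁻¹ =
[     -1/3       1/2 ]
[        0       1/2 ]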